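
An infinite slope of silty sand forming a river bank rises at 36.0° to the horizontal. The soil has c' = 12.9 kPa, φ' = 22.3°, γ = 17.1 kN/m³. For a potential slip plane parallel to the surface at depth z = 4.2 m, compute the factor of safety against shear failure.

FS = 0.94

For an infinite slope with a slip plane parallel to the surface (no pore pressure): FS = [c' + γz cos²β tanφ'] / [γz sinβ cosβ].
γz = 17.1·4.2 = 71.82 kN/m²
Numerator = 12.9 + 71.82·cos²36.0°·tan22.3° = 12.9 + 71.82·0.6545·0.4101 = 32.179 kPa
Denominator = 71.82·sin36.0°·cos36.0° = 71.82·0.5878·0.8090 = 34.152 kPa
FS = 32.179 / 34.152 = 0.942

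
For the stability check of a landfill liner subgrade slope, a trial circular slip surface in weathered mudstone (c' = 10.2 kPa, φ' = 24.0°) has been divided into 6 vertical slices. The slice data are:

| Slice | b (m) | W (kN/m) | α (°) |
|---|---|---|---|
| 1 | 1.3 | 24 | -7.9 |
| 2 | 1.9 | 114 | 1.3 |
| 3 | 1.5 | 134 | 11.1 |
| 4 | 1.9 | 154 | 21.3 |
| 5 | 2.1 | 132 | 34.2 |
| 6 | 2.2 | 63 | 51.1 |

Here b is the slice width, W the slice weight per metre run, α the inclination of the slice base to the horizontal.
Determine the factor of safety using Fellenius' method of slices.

Ordinary method of slices: FS = Σ[c'·Δl_i + (W_i cosα_i)·tanφ'] / Σ W_i sinα_i, with Δl_i = b_i / cosα_i.
Slice 1: Δl = 1.3/cos(-7.9°) = 1.312 m; N'_1 = 24·cos(-7.9°) = 23.8; c'Δl = 13.39; W sinα = -3.3
Slice 2: Δl = 1.9/cos1.3° = 1.900 m; N'_2 = 114·cos1.3° = 114.0; c'Δl = 19.38; W sinα = 2.6
Slice 3: Δl = 1.5/cos11.1° = 1.529 m; N'_3 = 134·cos11.1° = 131.5; c'Δl = 15.59; W sinα = 25.8
Slice 4: Δl = 1.9/cos21.3° = 2.039 m; N'_4 = 154·cos21.3° = 143.5; c'Δl = 20.80; W sinα = 55.9
Slice 5: Δl = 2.1/cos34.2° = 2.539 m; N'_5 = 132·cos34.2° = 109.2; c'Δl = 25.90; W sinα = 74.2
Slice 6: Δl = 2.2/cos51.1° = 3.503 m; N'_6 = 63·cos51.1° = 39.6; c'Δl = 35.73; W sinα = 49.0
Σc'Δl = 130.8 kN/m; ΣN' = 561.5 kN/m; ΣW sinα = 204.3 kN/m
Resisting = 130.8 + 561.5·tan24.0° = 130.8 + 250.0 = 380.8 kN/m
FS = 380.8 / 204.3 = 1.864

FS = 1.86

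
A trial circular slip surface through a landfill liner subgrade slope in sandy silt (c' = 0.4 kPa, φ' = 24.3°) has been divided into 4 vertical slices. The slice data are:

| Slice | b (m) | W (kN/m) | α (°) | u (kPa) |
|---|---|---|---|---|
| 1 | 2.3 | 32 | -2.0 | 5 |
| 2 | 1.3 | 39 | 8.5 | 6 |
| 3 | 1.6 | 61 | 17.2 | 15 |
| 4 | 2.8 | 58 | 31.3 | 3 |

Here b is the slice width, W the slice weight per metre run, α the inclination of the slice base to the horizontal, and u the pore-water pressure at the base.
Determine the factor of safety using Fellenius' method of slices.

FS = 1.13

Ordinary method of slices: FS = Σ[c'·Δl_i + (W_i cosα_i − u_i·Δl_i)·tanφ'] / Σ W_i sinα_i, with Δl_i = b_i / cosα_i.
Slice 1: Δl = 2.3/cos(-2.0°) = 2.301 m; N'_1 = 32·cos(-2.0°) − 5·2.301 = 20.5; c'Δl = 0.92; W sinα = -1.1
Slice 2: Δl = 1.3/cos8.5° = 1.314 m; N'_2 = 39·cos8.5° − 6·1.314 = 30.7; c'Δl = 0.53; W sinα = 5.8
Slice 3: Δl = 1.6/cos17.2° = 1.675 m; N'_3 = 61·cos17.2° − 15·1.675 = 33.1; c'Δl = 0.67; W sinα = 18.0
Slice 4: Δl = 2.8/cos31.3° = 3.277 m; N'_4 = 58·cos31.3° − 3·3.277 = 39.7; c'Δl = 1.31; W sinα = 30.1
Σc'Δl = 3.4 kN/m; ΣN' = 124.0 kN/m; ΣW sinα = 52.8 kN/m
Resisting = 3.4 + 124.0·tan24.3° = 3.4 + 56.0 = 59.4 kN/m
FS = 59.4 / 52.8 = 1.125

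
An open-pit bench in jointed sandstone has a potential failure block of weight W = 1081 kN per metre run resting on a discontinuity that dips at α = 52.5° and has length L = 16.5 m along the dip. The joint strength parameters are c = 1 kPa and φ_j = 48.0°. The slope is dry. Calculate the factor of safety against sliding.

Resolving the block weight along and normal to the plane and applying the Mohr–Coulomb strength on the joint:
N' = W cosα = 1081·cos52.5° = 658.1 kN/m
Driving force T = W sinα = 1081·sin52.5° = 857.6 kN/m
Resisting force R = c·L + N'·tanφ_j = 1·16.5 + 658.1·tan48.0° = 16.5 + 730.9 = 747.4 kN/m
FS = R / T = 747.4 / 857.6 = 0.871

FS = 0.87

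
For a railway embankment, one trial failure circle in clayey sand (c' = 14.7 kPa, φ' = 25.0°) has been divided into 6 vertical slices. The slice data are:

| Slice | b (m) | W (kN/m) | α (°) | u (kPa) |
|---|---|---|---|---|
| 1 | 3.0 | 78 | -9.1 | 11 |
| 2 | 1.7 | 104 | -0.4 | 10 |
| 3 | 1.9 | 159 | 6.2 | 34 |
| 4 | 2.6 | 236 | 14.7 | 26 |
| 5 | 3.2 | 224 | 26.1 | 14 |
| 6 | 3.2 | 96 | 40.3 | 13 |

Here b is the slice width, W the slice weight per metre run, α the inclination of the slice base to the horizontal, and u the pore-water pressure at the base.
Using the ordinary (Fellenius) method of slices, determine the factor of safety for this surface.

Ordinary method of slices: FS = Σ[c'·Δl_i + (W_i cosα_i − u_i·Δl_i)·tanφ'] / Σ W_i sinα_i, with Δl_i = b_i / cosα_i.
Slice 1: Δl = 3.0/cos(-9.1°) = 3.038 m; N'_1 = 78·cos(-9.1°) − 11·3.038 = 43.6; c'Δl = 44.66; W sinα = -12.3
Slice 2: Δl = 1.7/cos(-0.4°) = 1.700 m; N'_2 = 104·cos(-0.4°) − 10·1.700 = 87.0; c'Δl = 24.99; W sinα = -0.7
Slice 3: Δl = 1.9/cos6.2° = 1.911 m; N'_3 = 159·cos6.2° − 34·1.911 = 93.1; c'Δl = 28.09; W sinα = 17.2
Slice 4: Δl = 2.6/cos14.7° = 2.688 m; N'_4 = 236·cos14.7° − 26·2.688 = 158.4; c'Δl = 39.51; W sinα = 59.9
Slice 5: Δl = 3.2/cos26.1° = 3.563 m; N'_5 = 224·cos26.1° − 14·3.563 = 151.3; c'Δl = 52.38; W sinα = 98.5
Slice 6: Δl = 3.2/cos40.3° = 4.196 m; N'_6 = 96·cos40.3° − 13·4.196 = 18.7; c'Δl = 61.68; W sinα = 62.1
Σc'Δl = 251.3 kN/m; ΣN' = 552.0 kN/m; ΣW sinα = 224.6 kN/m
Resisting = 251.3 + 552.0·tan25.0° = 251.3 + 257.4 = 508.7 kN/m
FS = 508.7 / 224.6 = 2.265

FS = 2.26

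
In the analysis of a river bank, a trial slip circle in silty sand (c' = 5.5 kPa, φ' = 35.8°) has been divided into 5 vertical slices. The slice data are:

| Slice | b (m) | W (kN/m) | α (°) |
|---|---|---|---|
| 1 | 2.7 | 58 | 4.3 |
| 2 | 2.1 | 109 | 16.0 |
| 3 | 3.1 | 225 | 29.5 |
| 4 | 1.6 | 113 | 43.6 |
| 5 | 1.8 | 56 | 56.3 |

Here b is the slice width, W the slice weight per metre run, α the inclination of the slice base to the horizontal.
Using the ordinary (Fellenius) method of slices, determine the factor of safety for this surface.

FS = 1.54

Ordinary method of slices: FS = Σ[c'·Δl_i + (W_i cosα_i)·tanφ'] / Σ W_i sinα_i, with Δl_i = b_i / cosα_i.
Slice 1: Δl = 2.7/cos4.3° = 2.708 m; N'_1 = 58·cos4.3° = 57.8; c'Δl = 14.89; W sinα = 4.3
Slice 2: Δl = 2.1/cos16.0° = 2.185 m; N'_2 = 109·cos16.0° = 104.8; c'Δl = 12.02; W sinα = 30.0
Slice 3: Δl = 3.1/cos29.5° = 3.562 m; N'_3 = 225·cos29.5° = 195.8; c'Δl = 19.59; W sinα = 110.8
Slice 4: Δl = 1.6/cos43.6° = 2.209 m; N'_4 = 113·cos43.6° = 81.8; c'Δl = 12.15; W sinα = 77.9
Slice 5: Δl = 1.8/cos56.3° = 3.244 m; N'_5 = 56·cos56.3° = 31.1; c'Δl = 17.84; W sinα = 46.6
Σc'Δl = 76.5 kN/m; ΣN' = 471.3 kN/m; ΣW sinα = 269.7 kN/m
Resisting = 76.5 + 471.3·tan35.8° = 76.5 + 339.9 = 416.4 kN/m
FS = 416.4 / 269.7 = 1.544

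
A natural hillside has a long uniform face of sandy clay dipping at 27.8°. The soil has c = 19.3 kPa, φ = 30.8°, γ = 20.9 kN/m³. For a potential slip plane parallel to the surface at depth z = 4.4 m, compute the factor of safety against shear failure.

FS = 1.64

For an infinite slope with a slip plane parallel to the surface (no pore pressure): FS = [c + γz cos²β tanφ] / [γz sinβ cosβ].
γz = 20.9·4.4 = 91.96 kN/m²
Numerator = 19.3 + 91.96·cos²27.8°·tan30.8° = 19.3 + 91.96·0.7825·0.5961 = 62.195 kPa
Denominator = 91.96·sin27.8°·cos27.8° = 91.96·0.4664·0.8846 = 37.939 kPa
FS = 62.195 / 37.939 = 1.639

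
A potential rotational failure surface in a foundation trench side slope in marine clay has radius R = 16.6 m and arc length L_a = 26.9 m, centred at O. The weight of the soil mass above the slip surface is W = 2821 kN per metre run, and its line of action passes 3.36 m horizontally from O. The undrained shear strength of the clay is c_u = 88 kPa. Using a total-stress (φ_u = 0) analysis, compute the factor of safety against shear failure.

Taking moments about the centre O, the resisting moment is provided by the undrained shear strength acting along the arc:
M_R = c_u·L_a·R = 88·26.90·16.6 = 39295.5 kN·m/m
M_D = W·d = 2821·3.36 = 9478.6 kN·m/m
FS = M_R / M_D = 39295.5 / 9478.6 = 4.146

FS = 4.15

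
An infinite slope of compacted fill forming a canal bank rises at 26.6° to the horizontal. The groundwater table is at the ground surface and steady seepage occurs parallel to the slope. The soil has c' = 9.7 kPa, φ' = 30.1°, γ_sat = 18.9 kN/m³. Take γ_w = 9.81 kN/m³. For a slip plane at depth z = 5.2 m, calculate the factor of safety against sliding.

FS = 0.80

With seepage parallel to the slope and the water table at the surface, the effective normal stress on the slip plane uses the buoyant unit weight γ' = γ_sat − γ_w while the driving shear stress uses γ_sat:
FS = [c' + γ' z cos²β tanφ'] / [γ_sat z sinβ cosβ]
γ' = 18.9 − 9.81 = 9.09 kN/m³
Numerator = 9.7 + 9.09·5.2·cos²26.6°·tan30.1° = 9.7 + 9.09·5.2·0.7995·0.5797 = 31.607 kPa
Denominator = 18.9·5.2·sin26.6°·cos26.6° = 18.9·5.2·0.4478·0.8942 = 39.348 kPa
FS = 31.607 / 39.348 = 0.803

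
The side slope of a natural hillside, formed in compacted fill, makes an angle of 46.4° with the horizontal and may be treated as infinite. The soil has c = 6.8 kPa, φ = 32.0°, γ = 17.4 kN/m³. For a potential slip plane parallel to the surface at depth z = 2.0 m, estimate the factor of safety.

FS = 0.99

For an infinite slope with a slip plane parallel to the surface (no pore pressure): FS = [c + γz cos²β tanφ] / [γz sinβ cosβ].
γz = 17.4·2.0 = 34.80 kN/m²
Numerator = 6.8 + 34.80·cos²46.4°·tan32.0° = 6.8 + 34.80·0.4756·0.6249 = 17.142 kPa
Denominator = 34.80·sin46.4°·cos46.4° = 34.80·0.7242·0.6896 = 17.379 kPa
FS = 17.142 / 17.379 = 0.986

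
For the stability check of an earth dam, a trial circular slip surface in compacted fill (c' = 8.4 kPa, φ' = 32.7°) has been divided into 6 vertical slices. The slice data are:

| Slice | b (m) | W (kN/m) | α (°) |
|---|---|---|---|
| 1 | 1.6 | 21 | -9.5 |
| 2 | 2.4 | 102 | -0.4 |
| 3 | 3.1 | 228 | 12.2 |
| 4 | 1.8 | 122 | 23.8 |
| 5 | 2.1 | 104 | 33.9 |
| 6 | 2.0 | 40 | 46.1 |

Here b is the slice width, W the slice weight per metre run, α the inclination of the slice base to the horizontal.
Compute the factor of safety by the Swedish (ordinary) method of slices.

FS = 2.72

Ordinary method of slices: FS = Σ[c'·Δl_i + (W_i cosα_i)·tanφ'] / Σ W_i sinα_i, with Δl_i = b_i / cosα_i.
Slice 1: Δl = 1.6/cos(-9.5°) = 1.622 m; N'_1 = 21·cos(-9.5°) = 20.7; c'Δl = 13.63; W sinα = -3.5
Slice 2: Δl = 2.4/cos(-0.4°) = 2.400 m; N'_2 = 102·cos(-0.4°) = 102.0; c'Δl = 20.16; W sinα = -0.7
Slice 3: Δl = 3.1/cos12.2° = 3.172 m; N'_3 = 228·cos12.2° = 222.9; c'Δl = 26.64; W sinα = 48.2
Slice 4: Δl = 1.8/cos23.8° = 1.967 m; N'_4 = 122·cos23.8° = 111.6; c'Δl = 16.53; W sinα = 49.2
Slice 5: Δl = 2.1/cos33.9° = 2.530 m; N'_5 = 104·cos33.9° = 86.3; c'Δl = 21.25; W sinα = 58.0
Slice 6: Δl = 2.0/cos46.1° = 2.884 m; N'_6 = 40·cos46.1° = 27.7; c'Δl = 24.23; W sinα = 28.8
Σc'Δl = 122.4 kN/m; ΣN' = 571.2 kN/m; ΣW sinα = 180.1 kN/m
Resisting = 122.4 + 571.2·tan32.7° = 122.4 + 366.7 = 489.2 kN/m
FS = 489.2 / 180.1 = 2.717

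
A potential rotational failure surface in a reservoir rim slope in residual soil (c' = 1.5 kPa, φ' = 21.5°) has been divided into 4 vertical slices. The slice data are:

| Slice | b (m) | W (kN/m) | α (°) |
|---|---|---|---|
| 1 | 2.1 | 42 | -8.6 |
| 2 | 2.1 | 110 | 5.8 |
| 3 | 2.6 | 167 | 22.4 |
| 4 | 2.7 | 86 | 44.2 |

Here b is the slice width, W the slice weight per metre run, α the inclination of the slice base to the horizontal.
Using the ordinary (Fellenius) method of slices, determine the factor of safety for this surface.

Ordinary method of slices: FS = Σ[c'·Δl_i + (W_i cosα_i)·tanφ'] / Σ W_i sinα_i, with Δl_i = b_i / cosα_i.
Slice 1: Δl = 2.1/cos(-8.6°) = 2.124 m; N'_1 = 42·cos(-8.6°) = 41.5; c'Δl = 3.19; W sinα = -6.3
Slice 2: Δl = 2.1/cos5.8° = 2.111 m; N'_2 = 110·cos5.8° = 109.4; c'Δl = 3.17; W sinα = 11.1
Slice 3: Δl = 2.6/cos22.4° = 2.812 m; N'_3 = 167·cos22.4° = 154.4; c'Δl = 4.22; W sinα = 63.6
Slice 4: Δl = 2.7/cos44.2° = 3.766 m; N'_4 = 86·cos44.2° = 61.7; c'Δl = 5.65; W sinα = 60.0
Σc'Δl = 16.2 kN/m; ΣN' = 367.0 kN/m; ΣW sinα = 128.4 kN/m
Resisting = 16.2 + 367.0·tan21.5° = 16.2 + 144.6 = 160.8 kN/m
FS = 160.8 / 128.4 = 1.252

FS = 1.25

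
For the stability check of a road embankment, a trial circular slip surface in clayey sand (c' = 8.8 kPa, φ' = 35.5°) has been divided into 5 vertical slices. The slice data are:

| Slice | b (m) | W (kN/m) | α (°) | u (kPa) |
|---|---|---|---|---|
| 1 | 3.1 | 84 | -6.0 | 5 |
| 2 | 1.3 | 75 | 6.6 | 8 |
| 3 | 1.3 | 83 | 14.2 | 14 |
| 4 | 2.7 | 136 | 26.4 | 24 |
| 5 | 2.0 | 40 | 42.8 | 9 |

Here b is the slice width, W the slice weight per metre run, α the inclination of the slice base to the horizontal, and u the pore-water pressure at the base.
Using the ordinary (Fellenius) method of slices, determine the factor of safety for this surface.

FS = 2.58

Ordinary method of slices: FS = Σ[c'·Δl_i + (W_i cosα_i − u_i·Δl_i)·tanφ'] / Σ W_i sinα_i, with Δl_i = b_i / cosα_i.
Slice 1: Δl = 3.1/cos(-6.0°) = 3.117 m; N'_1 = 84·cos(-6.0°) − 5·3.117 = 68.0; c'Δl = 27.43; W sinα = -8.8
Slice 2: Δl = 1.3/cos6.6° = 1.309 m; N'_2 = 75·cos6.6° − 8·1.309 = 64.0; c'Δl = 11.52; W sinα = 8.6
Slice 3: Δl = 1.3/cos14.2° = 1.341 m; N'_3 = 83·cos14.2° − 14·1.341 = 61.7; c'Δl = 11.80; W sinα = 20.4
Slice 4: Δl = 2.7/cos26.4° = 3.014 m; N'_4 = 136·cos26.4° − 24·3.014 = 49.5; c'Δl = 26.53; W sinα = 60.5
Slice 5: Δl = 2.0/cos42.8° = 2.726 m; N'_5 = 40·cos42.8° − 9·2.726 = 4.8; c'Δl = 23.99; W sinα = 27.2
Σc'Δl = 101.3 kN/m; ΣN' = 248.0 kN/m; ΣW sinα = 107.8 kN/m
Resisting = 101.3 + 248.0·tan35.5° = 101.3 + 176.9 = 278.1 kN/m
FS = 278.1 / 107.8 = 2.579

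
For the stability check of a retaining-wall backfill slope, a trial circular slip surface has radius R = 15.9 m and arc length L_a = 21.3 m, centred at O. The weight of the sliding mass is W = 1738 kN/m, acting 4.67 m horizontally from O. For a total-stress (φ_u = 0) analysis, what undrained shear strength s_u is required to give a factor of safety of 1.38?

s_u = 33.1 kPa

FS = s_u·L_a·R / (W·d), so s_u = FS·W·d / (L_a·R).
s_u = 1.38·1738·4.67 / (21.30·15.9) = 11200.7 / 338.67 = 33.07 kPa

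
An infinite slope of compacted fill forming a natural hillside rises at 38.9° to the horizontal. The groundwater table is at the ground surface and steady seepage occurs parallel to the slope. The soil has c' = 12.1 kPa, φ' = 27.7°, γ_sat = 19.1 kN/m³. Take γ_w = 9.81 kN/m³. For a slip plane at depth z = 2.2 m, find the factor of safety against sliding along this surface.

FS = 0.91

With seepage parallel to the slope and the water table at the surface, the effective normal stress on the slip plane uses the buoyant unit weight γ' = γ_sat − γ_w while the driving shear stress uses γ_sat:
FS = [c' + γ' z cos²β tanφ'] / [γ_sat z sinβ cosβ]
γ' = 19.1 − 9.81 = 9.29 kN/m³
Numerator = 12.1 + 9.29·2.2·cos²38.9°·tan27.7° = 12.1 + 9.29·2.2·0.6057·0.5250 = 18.599 kPa
Denominator = 19.1·2.2·sin38.9°·cos38.9° = 19.1·2.2·0.6280·0.7782 = 20.536 kPa
FS = 18.599 / 20.536 = 0.906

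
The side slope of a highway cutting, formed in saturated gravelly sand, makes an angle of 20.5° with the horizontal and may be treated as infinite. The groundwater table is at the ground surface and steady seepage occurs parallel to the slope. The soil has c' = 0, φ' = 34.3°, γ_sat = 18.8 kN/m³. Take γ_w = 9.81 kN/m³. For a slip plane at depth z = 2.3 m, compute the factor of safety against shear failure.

FS = 0.87

With seepage parallel to the slope and the water table at the surface, the effective normal stress on the slip plane uses the buoyant unit weight γ' = γ_sat − γ_w while the driving shear stress uses γ_sat:
FS = [c' + γ' z cos²β tanφ'] / [γ_sat z sinβ cosβ]
(For c' = 0 this reduces to FS = (γ'/γ_sat)·tanφ'/tanβ.)
γ' = 18.8 − 9.81 = 8.99 kN/m³
Numerator = 0.0 + 8.99·2.3·cos²20.5°·tan34.3° = 0.0 + 8.99·2.3·0.8774·0.6822 = 12.375 kPa
Denominator = 18.8·2.3·sin20.5°·cos20.5° = 18.8·2.3·0.3502·0.9367 = 14.184 kPa
FS = 12.375 / 14.184 = 0.872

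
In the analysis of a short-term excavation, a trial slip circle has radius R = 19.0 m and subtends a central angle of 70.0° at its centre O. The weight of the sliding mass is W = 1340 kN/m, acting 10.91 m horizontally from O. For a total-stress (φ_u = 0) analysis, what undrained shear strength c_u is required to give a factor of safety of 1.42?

c_u = 47.1 kPa

FS = c_u·L_a·R / (W·d), so c_u = FS·W·d / (L_a·R).
Arc length L_a = R·θ = 19.0·(70.0°·π/180) = 19.0·1.2217 = 23.21 m
c_u = 1.42·1340·10.91 / (23.21·19.0) = 20759.5 / 441.04 = 47.07 kPa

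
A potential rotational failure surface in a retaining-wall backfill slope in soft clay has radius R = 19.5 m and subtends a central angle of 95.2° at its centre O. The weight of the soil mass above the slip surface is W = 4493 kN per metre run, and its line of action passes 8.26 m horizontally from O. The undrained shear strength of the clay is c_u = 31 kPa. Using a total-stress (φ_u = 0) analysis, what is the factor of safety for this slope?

Taking moments about the centre O, the resisting moment is provided by the undrained shear strength acting along the arc:
Arc length L_a = R·θ = 19.5·(95.2°·π/180) = 19.5·1.6616 = 32.40 m
M_R = c_u·L_a·R = 31·32.40·19.5 = 19586.0 kN·m/m
M_D = W·d = 4493·8.26 = 37112.2 kN·m/m
FS = M_R / M_D = 19586.0 / 37112.2 = 0.528

FS = 0.53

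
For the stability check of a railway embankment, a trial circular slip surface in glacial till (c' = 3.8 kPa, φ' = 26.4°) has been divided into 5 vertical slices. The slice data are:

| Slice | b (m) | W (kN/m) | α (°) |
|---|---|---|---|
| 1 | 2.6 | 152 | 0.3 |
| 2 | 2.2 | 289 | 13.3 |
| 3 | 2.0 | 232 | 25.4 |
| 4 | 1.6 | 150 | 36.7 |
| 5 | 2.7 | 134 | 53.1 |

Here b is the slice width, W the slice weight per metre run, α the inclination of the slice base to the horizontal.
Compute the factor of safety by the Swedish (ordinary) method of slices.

Ordinary method of slices: FS = Σ[c'·Δl_i + (W_i cosα_i)·tanφ'] / Σ W_i sinα_i, with Δl_i = b_i / cosα_i.
Slice 1: Δl = 2.6/cos0.3° = 2.600 m; N'_1 = 152·cos0.3° = 152.0; c'Δl = 9.88; W sinα = 0.8
Slice 2: Δl = 2.2/cos13.3° = 2.261 m; N'_2 = 289·cos13.3° = 281.2; c'Δl = 8.59; W sinα = 66.5
Slice 3: Δl = 2.0/cos25.4° = 2.214 m; N'_3 = 232·cos25.4° = 209.6; c'Δl = 8.41; W sinα = 99.5
Slice 4: Δl = 1.6/cos36.7° = 1.996 m; N'_4 = 150·cos36.7° = 120.3; c'Δl = 7.58; W sinα = 89.6
Slice 5: Δl = 2.7/cos53.1° = 4.497 m; N'_5 = 134·cos53.1° = 80.5; c'Δl = 17.09; W sinα = 107.2
Σc'Δl = 51.6 kN/m; ΣN' = 843.5 kN/m; ΣW sinα = 363.6 kN/m
Resisting = 51.6 + 843.5·tan26.4° = 51.6 + 418.7 = 470.3 kN/m
FS = 470.3 / 363.6 = 1.293

FS = 1.29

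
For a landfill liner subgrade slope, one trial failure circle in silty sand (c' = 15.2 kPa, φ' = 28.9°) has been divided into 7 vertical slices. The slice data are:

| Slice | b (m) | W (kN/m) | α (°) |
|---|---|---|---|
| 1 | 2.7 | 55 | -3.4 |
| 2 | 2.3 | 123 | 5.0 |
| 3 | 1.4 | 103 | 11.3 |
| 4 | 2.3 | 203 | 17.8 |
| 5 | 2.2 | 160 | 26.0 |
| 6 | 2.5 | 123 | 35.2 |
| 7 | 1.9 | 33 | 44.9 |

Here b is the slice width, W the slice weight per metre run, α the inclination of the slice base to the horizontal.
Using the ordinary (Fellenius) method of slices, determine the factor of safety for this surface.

Ordinary method of slices: FS = Σ[c'·Δl_i + (W_i cosα_i)·tanφ'] / Σ W_i sinα_i, with Δl_i = b_i / cosα_i.
Slice 1: Δl = 2.7/cos(-3.4°) = 2.705 m; N'_1 = 55·cos(-3.4°) = 54.9; c'Δl = 41.11; W sinα = -3.3
Slice 2: Δl = 2.3/cos5.0° = 2.309 m; N'_2 = 123·cos5.0° = 122.5; c'Δl = 35.09; W sinα = 10.7
Slice 3: Δl = 1.4/cos11.3° = 1.428 m; N'_3 = 103·cos11.3° = 101.0; c'Δl = 21.70; W sinα = 20.2
Slice 4: Δl = 2.3/cos17.8° = 2.416 m; N'_4 = 203·cos17.8° = 193.3; c'Δl = 36.72; W sinα = 62.1
Slice 5: Δl = 2.2/cos26.0° = 2.448 m; N'_5 = 160·cos26.0° = 143.8; c'Δl = 37.21; W sinα = 70.1
Slice 6: Δl = 2.5/cos35.2° = 3.059 m; N'_6 = 123·cos35.2° = 100.5; c'Δl = 46.50; W sinα = 70.9
Slice 7: Δl = 1.9/cos44.9° = 2.682 m; N'_7 = 33·cos44.9° = 23.4; c'Δl = 40.77; W sinα = 23.3
Σc'Δl = 259.1 kN/m; ΣN' = 739.4 kN/m; ΣW sinα = 254.0 kN/m
Resisting = 259.1 + 739.4·tan28.9° = 259.1 + 408.2 = 667.3 kN/m
FS = 667.3 / 254.0 = 2.627

FS = 2.63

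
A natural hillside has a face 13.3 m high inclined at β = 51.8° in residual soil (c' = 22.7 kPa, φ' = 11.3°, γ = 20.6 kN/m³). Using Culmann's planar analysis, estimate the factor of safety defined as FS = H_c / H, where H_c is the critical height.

H_c = (4c'/γ) · sinβ cosφ' / [1 − cos(β − φ')]
    = (4·22.7/20.6) · sin51.8°·cos11.3° / [1 − cos40.5°]
    = 4.408 · 0.7706 / 0.2396 = 14.18 m
FS = H_c / H = 14.18 / 13.3 = 1.066

FS = 1.07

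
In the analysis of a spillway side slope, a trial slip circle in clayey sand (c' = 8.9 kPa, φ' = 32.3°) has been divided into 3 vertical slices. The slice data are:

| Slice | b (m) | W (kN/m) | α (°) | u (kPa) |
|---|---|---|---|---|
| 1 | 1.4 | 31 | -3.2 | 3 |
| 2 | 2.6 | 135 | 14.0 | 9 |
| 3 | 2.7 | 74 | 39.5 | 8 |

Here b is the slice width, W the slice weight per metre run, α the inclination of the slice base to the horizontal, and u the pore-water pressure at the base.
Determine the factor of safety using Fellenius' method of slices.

Ordinary method of slices: FS = Σ[c'·Δl_i + (W_i cosα_i − u_i·Δl_i)·tanφ'] / Σ W_i sinα_i, with Δl_i = b_i / cosα_i.
Slice 1: Δl = 1.4/cos(-3.2°) = 1.402 m; N'_1 = 31·cos(-3.2°) − 3·1.402 = 26.7; c'Δl = 12.48; W sinα = -1.7
Slice 2: Δl = 2.6/cos14.0° = 2.680 m; N'_2 = 135·cos14.0° − 9·2.680 = 106.9; c'Δl = 23.85; W sinα = 32.7
Slice 3: Δl = 2.7/cos39.5° = 3.499 m; N'_3 = 74·cos39.5° − 8·3.499 = 29.1; c'Δl = 31.14; W sinα = 47.1
Σc'Δl = 67.5 kN/m; ΣN' = 162.7 kN/m; ΣW sinα = 78.0 kN/m
Resisting = 67.5 + 162.7·tan32.3° = 67.5 + 102.9 = 170.3 kN/m
FS = 170.3 / 78.0 = 2.184

FS = 2.18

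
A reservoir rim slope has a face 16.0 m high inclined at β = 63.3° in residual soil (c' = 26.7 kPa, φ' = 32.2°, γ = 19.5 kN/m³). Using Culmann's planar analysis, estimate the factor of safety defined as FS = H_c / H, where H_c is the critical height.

H_c = (4c'/γ) · sinβ cosφ' / [1 − cos(β − φ')]
    = (4·26.7/19.5) · sin63.3°·cos32.2° / [1 − cos31.1°]
    = 5.477 · 0.7560 / 0.1437 = 28.81 m
FS = H_c / H = 28.81 / 16.0 = 1.800

FS = 1.80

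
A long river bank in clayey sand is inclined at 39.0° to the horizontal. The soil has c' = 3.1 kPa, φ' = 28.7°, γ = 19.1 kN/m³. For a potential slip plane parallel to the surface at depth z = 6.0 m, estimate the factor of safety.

For an infinite slope with a slip plane parallel to the surface (no pore pressure): FS = [c' + γz cos²β tanφ'] / [γz sinβ cosβ].
γz = 19.1·6.0 = 114.60 kN/m²
Numerator = 3.1 + 114.60·cos²39.0°·tan28.7° = 3.1 + 114.60·0.6040·0.5475 = 40.993 kPa
Denominator = 114.60·sin39.0°·cos39.0° = 114.60·0.6293·0.7771 = 56.048 kPa
FS = 40.993 / 56.048 = 0.731

FS = 0.73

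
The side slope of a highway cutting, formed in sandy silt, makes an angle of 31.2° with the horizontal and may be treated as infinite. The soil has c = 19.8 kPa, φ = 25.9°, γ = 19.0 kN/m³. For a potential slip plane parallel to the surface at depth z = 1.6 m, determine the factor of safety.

For an infinite slope with a slip plane parallel to the surface (no pore pressure): FS = [c + γz cos²β tanφ] / [γz sinβ cosβ].
γz = 19.0·1.6 = 30.40 kN/m²
Numerator = 19.8 + 30.40·cos²31.2°·tan25.9° = 19.8 + 30.40·0.7316·0.4856 = 30.600 kPa
Denominator = 30.40·sin31.2°·cos31.2° = 30.40·0.5180·0.8554 = 13.470 kPa
FS = 30.600 / 13.470 = 2.272

FS = 2.27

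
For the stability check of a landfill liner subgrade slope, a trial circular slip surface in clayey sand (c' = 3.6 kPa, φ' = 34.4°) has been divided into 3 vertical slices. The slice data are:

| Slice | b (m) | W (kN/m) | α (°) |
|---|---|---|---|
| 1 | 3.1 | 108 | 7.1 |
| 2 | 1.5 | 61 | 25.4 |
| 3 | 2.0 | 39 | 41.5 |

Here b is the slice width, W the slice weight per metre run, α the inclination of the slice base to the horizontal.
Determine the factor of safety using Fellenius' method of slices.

Ordinary method of slices: FS = Σ[c'·Δl_i + (W_i cosα_i)·tanφ'] / Σ W_i sinα_i, with Δl_i = b_i / cosα_i.
Slice 1: Δl = 3.1/cos7.1° = 3.124 m; N'_1 = 108·cos7.1° = 107.2; c'Δl = 11.25; W sinα = 13.3
Slice 2: Δl = 1.5/cos25.4° = 1.661 m; N'_2 = 61·cos25.4° = 55.1; c'Δl = 5.98; W sinα = 26.2
Slice 3: Δl = 2.0/cos41.5° = 2.670 m; N'_3 = 39·cos41.5° = 29.2; c'Δl = 9.61; W sinα = 25.8
Σc'Δl = 26.8 kN/m; ΣN' = 191.5 kN/m; ΣW sinα = 65.4 kN/m
Resisting = 26.8 + 191.5·tan34.4° = 26.8 + 131.1 = 157.9 kN/m
FS = 157.9 / 65.4 = 2.417

FS = 2.42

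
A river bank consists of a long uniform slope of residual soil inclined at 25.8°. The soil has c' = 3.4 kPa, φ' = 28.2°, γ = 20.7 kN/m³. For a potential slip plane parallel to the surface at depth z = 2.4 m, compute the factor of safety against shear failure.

FS = 1.28

For an infinite slope with a slip plane parallel to the surface (no pore pressure): FS = [c' + γz cos²β tanφ'] / [γz sinβ cosβ].
γz = 20.7·2.4 = 49.68 kN/m²
Numerator = 3.4 + 49.68·cos²25.8°·tan28.2° = 3.4 + 49.68·0.8106·0.5362 = 24.992 kPa
Denominator = 49.68·sin25.8°·cos25.8° = 49.68·0.4352·0.9003 = 19.467 kPa
FS = 24.992 / 19.467 = 1.284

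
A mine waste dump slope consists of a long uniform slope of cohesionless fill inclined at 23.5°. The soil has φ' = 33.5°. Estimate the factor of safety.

For a dry cohesionless infinite slope the factor of safety is FS = tanφ' / tanβ.
FS = tan33.5° / tan23.5° = 0.6619 / 0.4348 = 1.522

FS = 1.52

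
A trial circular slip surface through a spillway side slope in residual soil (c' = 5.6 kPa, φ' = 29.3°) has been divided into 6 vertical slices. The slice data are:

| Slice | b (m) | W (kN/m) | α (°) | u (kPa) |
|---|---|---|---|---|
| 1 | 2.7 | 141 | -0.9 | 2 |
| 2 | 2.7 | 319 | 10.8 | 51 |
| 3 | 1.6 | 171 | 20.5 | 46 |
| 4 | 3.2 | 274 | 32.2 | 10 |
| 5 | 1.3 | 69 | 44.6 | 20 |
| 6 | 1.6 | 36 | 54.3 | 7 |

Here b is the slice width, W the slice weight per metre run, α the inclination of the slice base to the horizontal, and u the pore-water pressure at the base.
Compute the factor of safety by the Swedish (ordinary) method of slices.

FS = 1.24

Ordinary method of slices: FS = Σ[c'·Δl_i + (W_i cosα_i − u_i·Δl_i)·tanφ'] / Σ W_i sinα_i, with Δl_i = b_i / cosα_i.
Slice 1: Δl = 2.7/cos(-0.9°) = 2.700 m; N'_1 = 141·cos(-0.9°) − 2·2.700 = 135.6; c'Δl = 15.12; W sinα = -2.2
Slice 2: Δl = 2.7/cos10.8° = 2.749 m; N'_2 = 319·cos10.8° − 51·2.749 = 173.2; c'Δl = 15.39; W sinα = 59.8
Slice 3: Δl = 1.6/cos20.5° = 1.708 m; N'_3 = 171·cos20.5° − 46·1.708 = 81.6; c'Δl = 9.57; W sinα = 59.9
Slice 4: Δl = 3.2/cos32.2° = 3.782 m; N'_4 = 274·cos32.2° − 10·3.782 = 194.0; c'Δl = 21.18; W sinα = 146.0
Slice 5: Δl = 1.3/cos44.6° = 1.826 m; N'_5 = 69·cos44.6° − 20·1.826 = 12.6; c'Δl = 10.22; W sinα = 48.4
Slice 6: Δl = 1.6/cos54.3° = 2.742 m; N'_6 = 36·cos54.3° − 7·2.742 = 1.8; c'Δl = 15.35; W sinα = 29.2
Σc'Δl = 86.8 kN/m; ΣN' = 598.8 kN/m; ΣW sinα = 341.1 kN/m
Resisting = 86.8 + 598.8·tan29.3° = 86.8 + 336.0 = 422.9 kN/m
FS = 422.9 / 341.1 = 1.240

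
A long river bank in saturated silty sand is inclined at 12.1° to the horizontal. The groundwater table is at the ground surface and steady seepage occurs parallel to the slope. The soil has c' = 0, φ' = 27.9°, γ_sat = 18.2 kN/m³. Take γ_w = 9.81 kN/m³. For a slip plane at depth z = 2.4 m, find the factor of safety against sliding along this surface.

FS = 1.14

With seepage parallel to the slope and the water table at the surface, the effective normal stress on the slip plane uses the buoyant unit weight γ' = γ_sat − γ_w while the driving shear stress uses γ_sat:
FS = [c' + γ' z cos²β tanφ'] / [γ_sat z sinβ cosβ]
(For c' = 0 this reduces to FS = (γ'/γ_sat)·tanφ'/tanβ.)
γ' = 18.2 − 9.81 = 8.39 kN/m³
Numerator = 0.0 + 8.39·2.4·cos²12.1°·tan27.9° = 0.0 + 8.39·2.4·0.9561·0.5295 = 10.193 kPa
Denominator = 18.2·2.4·sin12.1°·cos12.1° = 18.2·2.4·0.2096·0.9778 = 8.953 kPa
FS = 10.193 / 8.953 = 1.139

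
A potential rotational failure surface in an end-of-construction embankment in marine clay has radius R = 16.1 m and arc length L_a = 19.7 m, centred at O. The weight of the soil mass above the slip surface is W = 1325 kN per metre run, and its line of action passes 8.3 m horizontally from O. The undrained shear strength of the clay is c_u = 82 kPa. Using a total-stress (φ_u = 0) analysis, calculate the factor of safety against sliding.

FS = 2.36

Taking moments about the centre O, the resisting moment is provided by the undrained shear strength acting along the arc:
M_R = c_u·L_a·R = 82·19.70·16.1 = 26007.9 kN·m/m
M_D = W·d = 1325·8.3 = 10997.5 kN·m/m
FS = M_R / M_D = 26007.9 / 10997.5 = 2.365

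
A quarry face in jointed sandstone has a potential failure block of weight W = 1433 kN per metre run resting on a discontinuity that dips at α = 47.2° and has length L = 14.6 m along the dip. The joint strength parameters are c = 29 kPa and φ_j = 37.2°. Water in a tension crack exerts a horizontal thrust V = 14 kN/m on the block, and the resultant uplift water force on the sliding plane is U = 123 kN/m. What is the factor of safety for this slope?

Resolving the block weight along and normal to the plane and applying the Mohr–Coulomb strength on the joint:
N' = W cosα − U − V sinα = 1433·cos47.2° − 123 − 14·sin47.2° = 840.4 kN/m
Driving force T = W sinα + V cosα = 1433·sin47.2° + 14·cos47.2° = 1060.9 kN/m
Resisting force R = c·L + N'·tanφ_j = 29·14.6 + 840.4·tan37.2° = 423.4 + 637.9 = 1061.3 kN/m
FS = R / T = 1061.3 / 1060.9 = 1.000

FS = 1.00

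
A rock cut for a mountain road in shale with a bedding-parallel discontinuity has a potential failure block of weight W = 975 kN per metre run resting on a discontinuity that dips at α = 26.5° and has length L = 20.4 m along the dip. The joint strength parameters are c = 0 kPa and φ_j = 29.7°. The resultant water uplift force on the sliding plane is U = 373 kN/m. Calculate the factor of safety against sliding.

Resolving the block weight along and normal to the plane and applying the Mohr–Coulomb strength on the joint:
N' = W cosα − U = 975·cos26.5° − 373 = 499.6 kN/m
Driving force T = W sinα = 975·sin26.5° = 435.0 kN/m
Resisting force R = c·L + N'·tanφ_j = 0·20.4 + 499.6·tan29.7° = 0.0 + 284.9 = 284.9 kN/m
FS = R / T = 284.9 / 435.0 = 0.655

FS = 0.65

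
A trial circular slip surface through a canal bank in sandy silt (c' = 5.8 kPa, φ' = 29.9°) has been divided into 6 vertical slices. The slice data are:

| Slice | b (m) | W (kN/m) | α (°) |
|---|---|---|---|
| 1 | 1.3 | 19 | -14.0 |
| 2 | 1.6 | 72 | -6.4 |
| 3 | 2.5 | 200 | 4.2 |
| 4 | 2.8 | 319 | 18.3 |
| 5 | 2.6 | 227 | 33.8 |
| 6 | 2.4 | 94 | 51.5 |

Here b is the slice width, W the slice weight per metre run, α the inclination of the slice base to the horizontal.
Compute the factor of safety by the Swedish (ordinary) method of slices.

FS = 1.89

Ordinary method of slices: FS = Σ[c'·Δl_i + (W_i cosα_i)·tanφ'] / Σ W_i sinα_i, with Δl_i = b_i / cosα_i.
Slice 1: Δl = 1.3/cos(-14.0°) = 1.340 m; N'_1 = 19·cos(-14.0°) = 18.4; c'Δl = 7.77; W sinα = -4.6
Slice 2: Δl = 1.6/cos(-6.4°) = 1.610 m; N'_2 = 72·cos(-6.4°) = 71.6; c'Δl = 9.34; W sinα = -8.0
Slice 3: Δl = 2.5/cos4.2° = 2.507 m; N'_3 = 200·cos4.2° = 199.5; c'Δl = 14.54; W sinα = 14.6
Slice 4: Δl = 2.8/cos18.3° = 2.949 m; N'_4 = 319·cos18.3° = 302.9; c'Δl = 17.11; W sinα = 100.2
Slice 5: Δl = 2.6/cos33.8° = 3.129 m; N'_5 = 227·cos33.8° = 188.6; c'Δl = 18.15; W sinα = 126.3
Slice 6: Δl = 2.4/cos51.5° = 3.855 m; N'_6 = 94·cos51.5° = 58.5; c'Δl = 22.36; W sinα = 73.6
Σc'Δl = 89.3 kN/m; ΣN' = 839.5 kN/m; ΣW sinα = 302.0 kN/m
Resisting = 89.3 + 839.5·tan29.9° = 89.3 + 482.7 = 572.0 kN/m
FS = 572.0 / 302.0 = 1.894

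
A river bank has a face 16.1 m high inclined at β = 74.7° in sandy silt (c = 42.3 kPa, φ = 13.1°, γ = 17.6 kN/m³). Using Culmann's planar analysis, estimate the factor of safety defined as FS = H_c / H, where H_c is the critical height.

H_c = (4c/γ) · sinβ cosφ / [1 − cos(β − φ)]
    = (4·42.3/17.6) · sin74.7°·cos13.1° / [1 − cos61.6°]
    = 9.614 · 0.9395 / 0.5244 = 17.22 m
FS = H_c / H = 17.22 / 16.1 = 1.070

FS = 1.07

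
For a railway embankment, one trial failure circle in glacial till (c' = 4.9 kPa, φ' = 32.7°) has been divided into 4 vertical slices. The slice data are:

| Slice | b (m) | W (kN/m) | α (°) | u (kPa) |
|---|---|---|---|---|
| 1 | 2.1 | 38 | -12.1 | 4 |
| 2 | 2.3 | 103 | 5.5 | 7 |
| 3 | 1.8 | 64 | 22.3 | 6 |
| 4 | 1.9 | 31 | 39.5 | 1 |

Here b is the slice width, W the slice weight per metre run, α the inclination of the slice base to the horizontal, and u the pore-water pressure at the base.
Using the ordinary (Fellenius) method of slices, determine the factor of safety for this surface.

FS = 3.52

Ordinary method of slices: FS = Σ[c'·Δl_i + (W_i cosα_i − u_i·Δl_i)·tanφ'] / Σ W_i sinα_i, with Δl_i = b_i / cosα_i.
Slice 1: Δl = 2.1/cos(-12.1°) = 2.148 m; N'_1 = 38·cos(-12.1°) − 4·2.148 = 28.6; c'Δl = 10.52; W sinα = -8.0
Slice 2: Δl = 2.3/cos5.5° = 2.311 m; N'_2 = 103·cos5.5° − 7·2.311 = 86.4; c'Δl = 11.32; W sinα = 9.9
Slice 3: Δl = 1.8/cos22.3° = 1.946 m; N'_3 = 64·cos22.3° − 6·1.946 = 47.5; c'Δl = 9.53; W sinα = 24.3
Slice 4: Δl = 1.9/cos39.5° = 2.462 m; N'_4 = 31·cos39.5° − 1·2.462 = 21.5; c'Δl = 12.07; W sinα = 19.7
Σc'Δl = 43.4 kN/m; ΣN' = 183.9 kN/m; ΣW sinα = 45.9 kN/m
Resisting = 43.4 + 183.9·tan32.7° = 43.4 + 118.1 = 161.5 kN/m
FS = 161.5 / 45.9 = 3.518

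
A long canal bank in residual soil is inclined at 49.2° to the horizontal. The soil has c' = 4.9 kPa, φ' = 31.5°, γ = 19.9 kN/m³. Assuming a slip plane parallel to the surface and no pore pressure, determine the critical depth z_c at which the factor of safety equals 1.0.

z_c = 1.06 m

Setting FS = 1.00 in FS = [c' + γz cos²β tanφ'] / [γz sinβ cosβ] and solving for z:
z = c' / [γ cosβ (FS·sinβ − cosβ·tanφ')]
  = 4.9 / [19.9·cos49.2°·(1.00·sin49.2° − cos49.2°·tan31.5°)]
  = 4.9 / [19.9·0.6534·(1.00·0.7570 − 0.6534·0.6128)]
  = 4.9 / 4.6366 = 1.057 m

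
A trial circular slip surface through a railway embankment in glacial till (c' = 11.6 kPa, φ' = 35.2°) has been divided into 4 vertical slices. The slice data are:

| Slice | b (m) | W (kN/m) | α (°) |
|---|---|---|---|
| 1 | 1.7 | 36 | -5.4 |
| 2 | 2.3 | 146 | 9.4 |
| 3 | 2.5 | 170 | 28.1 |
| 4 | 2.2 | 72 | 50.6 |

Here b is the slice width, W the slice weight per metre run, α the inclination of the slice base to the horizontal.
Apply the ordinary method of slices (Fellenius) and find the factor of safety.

Ordinary method of slices: FS = Σ[c'·Δl_i + (W_i cosα_i)·tanφ'] / Σ W_i sinα_i, with Δl_i = b_i / cosα_i.
Slice 1: Δl = 1.7/cos(-5.4°) = 1.708 m; N'_1 = 36·cos(-5.4°) = 35.8; c'Δl = 19.81; W sinα = -3.4
Slice 2: Δl = 2.3/cos9.4° = 2.331 m; N'_2 = 146·cos9.4° = 144.0; c'Δl = 27.04; W sinα = 23.8
Slice 3: Δl = 2.5/cos28.1° = 2.834 m; N'_3 = 170·cos28.1° = 150.0; c'Δl = 32.88; W sinα = 80.1
Slice 4: Δl = 2.2/cos50.6° = 3.466 m; N'_4 = 72·cos50.6° = 45.7; c'Δl = 40.21; W sinα = 55.6
Σc'Δl = 119.9 kN/m; ΣN' = 375.5 kN/m; ΣW sinα = 156.2 kN/m
Resisting = 119.9 + 375.5·tan35.2° = 119.9 + 264.9 = 384.8 kN/m
FS = 384.8 / 156.2 = 2.464

FS = 2.46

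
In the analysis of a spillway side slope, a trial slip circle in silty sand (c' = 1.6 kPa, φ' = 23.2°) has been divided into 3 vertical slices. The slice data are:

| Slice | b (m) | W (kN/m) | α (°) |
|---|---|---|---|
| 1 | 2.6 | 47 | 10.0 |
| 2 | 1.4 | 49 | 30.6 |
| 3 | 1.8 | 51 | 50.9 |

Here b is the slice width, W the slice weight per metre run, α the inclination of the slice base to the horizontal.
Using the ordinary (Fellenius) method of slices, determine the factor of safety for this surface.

FS = 0.87

Ordinary method of slices: FS = Σ[c'·Δl_i + (W_i cosα_i)·tanφ'] / Σ W_i sinα_i, with Δl_i = b_i / cosα_i.
Slice 1: Δl = 2.6/cos10.0° = 2.640 m; N'_1 = 47·cos10.0° = 46.3; c'Δl = 4.22; W sinα = 8.2
Slice 2: Δl = 1.4/cos30.6° = 1.627 m; N'_2 = 49·cos30.6° = 42.2; c'Δl = 2.60; W sinα = 24.9
Slice 3: Δl = 1.8/cos50.9° = 2.854 m; N'_3 = 51·cos50.9° = 32.2; c'Δl = 4.57; W sinα = 39.6
Σc'Δl = 11.4 kN/m; ΣN' = 120.6 kN/m; ΣW sinα = 72.7 kN/m
Resisting = 11.4 + 120.6·tan23.2° = 11.4 + 51.7 = 63.1 kN/m
FS = 63.1 / 72.7 = 0.868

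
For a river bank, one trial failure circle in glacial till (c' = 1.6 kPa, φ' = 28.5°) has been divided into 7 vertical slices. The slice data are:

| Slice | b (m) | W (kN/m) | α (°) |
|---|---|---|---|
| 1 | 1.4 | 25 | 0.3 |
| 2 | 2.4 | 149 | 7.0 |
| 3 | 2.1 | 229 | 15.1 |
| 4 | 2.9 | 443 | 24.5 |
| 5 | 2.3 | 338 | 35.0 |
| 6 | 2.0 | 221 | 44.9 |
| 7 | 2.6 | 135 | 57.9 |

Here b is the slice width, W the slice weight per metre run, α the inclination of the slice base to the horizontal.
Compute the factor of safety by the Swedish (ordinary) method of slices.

FS = 1.02

Ordinary method of slices: FS = Σ[c'·Δl_i + (W_i cosα_i)·tanφ'] / Σ W_i sinα_i, with Δl_i = b_i / cosα_i.
Slice 1: Δl = 1.4/cos0.3° = 1.400 m; N'_1 = 25·cos0.3° = 25.0; c'Δl = 2.24; W sinα = 0.1
Slice 2: Δl = 2.4/cos7.0° = 2.418 m; N'_2 = 149·cos7.0° = 147.9; c'Δl = 3.87; W sinα = 18.2
Slice 3: Δl = 2.1/cos15.1° = 2.175 m; N'_3 = 229·cos15.1° = 221.1; c'Δl = 3.48; W sinα = 59.7
Slice 4: Δl = 2.9/cos24.5° = 3.187 m; N'_4 = 443·cos24.5° = 403.1; c'Δl = 5.10; W sinα = 183.7
Slice 5: Δl = 2.3/cos35.0° = 2.808 m; N'_5 = 338·cos35.0° = 276.9; c'Δl = 4.49; W sinα = 193.9
Slice 6: Δl = 2.0/cos44.9° = 2.824 m; N'_6 = 221·cos44.9° = 156.5; c'Δl = 4.52; W sinα = 156.0
Slice 7: Δl = 2.6/cos57.9° = 4.893 m; N'_7 = 135·cos57.9° = 71.7; c'Δl = 7.83; W sinα = 114.4
Σc'Δl = 31.5 kN/m; ΣN' = 1302.3 kN/m; ΣW sinα = 725.9 kN/m
Resisting = 31.5 + 1302.3·tan28.5° = 31.5 + 707.1 = 738.6 kN/m
FS = 738.6 / 725.9 = 1.018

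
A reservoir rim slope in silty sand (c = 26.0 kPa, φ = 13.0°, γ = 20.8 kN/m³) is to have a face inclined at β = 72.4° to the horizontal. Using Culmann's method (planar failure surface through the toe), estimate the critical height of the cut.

H_c = 9.46 m

Culmann's analysis gives the critical failure plane at α_cr = (β + φ)/2 = (72.4 + 13.0)/2 = 42.7°, and the critical height
H_c = (4c/γ) · sinβ cosφ / [1 − cos(β − φ)]
    = (4·26.0/20.8) · sin72.4°·cos13.0° / [1 − cos(59.4°)]
    = 5.000 · 0.9532·0.9744 / [1 − 0.5090]
    = 5.000 · 0.9288 / 0.4910
    = 9.46 m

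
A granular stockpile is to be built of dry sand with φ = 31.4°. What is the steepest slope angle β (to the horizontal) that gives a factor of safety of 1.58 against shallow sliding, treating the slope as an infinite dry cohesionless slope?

For an infinite dry cohesionless slope FS = tanφ/tanβ, so tanβ = tanφ / FS.
tanβ = tan31.4° / 1.58 = 0.6104 / 1.58 = 0.3863
β = arctan(0.3863) = 21.12°

β = 21.1°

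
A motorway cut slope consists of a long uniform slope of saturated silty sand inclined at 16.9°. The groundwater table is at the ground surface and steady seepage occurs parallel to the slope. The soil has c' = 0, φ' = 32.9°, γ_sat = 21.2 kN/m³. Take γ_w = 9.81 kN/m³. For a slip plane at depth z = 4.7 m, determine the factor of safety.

With seepage parallel to the slope and the water table at the surface, the effective normal stress on the slip plane uses the buoyant unit weight γ' = γ_sat − γ_w while the driving shear stress uses γ_sat:
FS = [c' + γ' z cos²β tanφ'] / [γ_sat z sinβ cosβ]
(For c' = 0 this reduces to FS = (γ'/γ_sat)·tanφ'/tanβ.)
γ' = 21.2 − 9.81 = 11.39 kN/m³
Numerator = 0.0 + 11.39·4.7·cos²16.9°·tan32.9° = 0.0 + 11.39·4.7·0.9155·0.6469 = 31.705 kPa
Denominator = 21.2·4.7·sin16.9°·cos16.9° = 21.2·4.7·0.2907·0.9568 = 27.715 kPa
FS = 31.705 / 27.715 = 1.144

FS = 1.14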